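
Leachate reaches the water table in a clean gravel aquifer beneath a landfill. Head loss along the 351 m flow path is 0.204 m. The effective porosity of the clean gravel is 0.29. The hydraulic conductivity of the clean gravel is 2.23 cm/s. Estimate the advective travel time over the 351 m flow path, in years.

Convert K: 2.23 cm/s × 864 = 1927 m/day.
Hydraulic gradient i = Δh / L = 0.204 / 351 = 0.0005812.
Darcy flux q = K · i = 1927 × 0.0005812 = 1.120 m/day.
Seepage velocity v = q / n_e = 1.120 / 0.29 = 3.861 m/day.
Travel time t = L / v = 351 / 3.861 = 90.90 days = 0.2489 years.

0.249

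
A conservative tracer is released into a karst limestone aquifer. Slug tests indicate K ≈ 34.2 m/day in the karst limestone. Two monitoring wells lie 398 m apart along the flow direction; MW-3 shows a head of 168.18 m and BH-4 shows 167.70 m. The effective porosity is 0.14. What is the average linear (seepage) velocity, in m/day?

0.295

Hydraulic gradient i = (168.18 − 167.70) / 398 = 0.48 / 398 = 0.001206.
Darcy flux q = K · i = 34.20 × 0.001206 = 0.04125 m/day.
Seepage velocity v = q / n_e = 0.04125 / 0.14 = 0.2946 m/day.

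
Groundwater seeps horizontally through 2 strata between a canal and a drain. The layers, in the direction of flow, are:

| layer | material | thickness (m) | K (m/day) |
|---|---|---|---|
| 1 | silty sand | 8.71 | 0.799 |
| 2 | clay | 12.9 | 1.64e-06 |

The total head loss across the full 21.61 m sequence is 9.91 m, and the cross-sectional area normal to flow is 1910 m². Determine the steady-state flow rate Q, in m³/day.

Flow is perpendicular to layering, so the layers act in series and the equivalent K is the thickness-weighted harmonic mean.
Total thickness L = 8.71 + 12.9 = 21.61 m.
Σ(b_i/K_i) = 8.71/0.799 + 12.9/1.64e-06 = 7.866e+06 d.
K_eq = L / Σ(b_i/K_i) = 21.61 / 7.866e+06 = 2.747e-06 m/day.
Q = K_eq · A · (Δh/L) = 2.747e-06 × 1910 × (9.91/21.61) = 0.002406 m³/day.

0.00241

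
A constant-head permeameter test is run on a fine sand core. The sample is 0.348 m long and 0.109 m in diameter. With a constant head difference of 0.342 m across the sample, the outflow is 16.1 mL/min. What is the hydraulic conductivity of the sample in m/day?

Cross-sectional area A = π·(d/2)² = π × (0.109/2)² = 0.009331 m².
Convert discharge: 16.1 mL/min = 2.683e-07 m³/s.
Darcy's law rearranged: K = Q·L / (A·Δh) = 2.683e-07 × 0.348 / (0.009331 × 0.342) = 2.926e-05 m/s = 2.528 m/day.

2.53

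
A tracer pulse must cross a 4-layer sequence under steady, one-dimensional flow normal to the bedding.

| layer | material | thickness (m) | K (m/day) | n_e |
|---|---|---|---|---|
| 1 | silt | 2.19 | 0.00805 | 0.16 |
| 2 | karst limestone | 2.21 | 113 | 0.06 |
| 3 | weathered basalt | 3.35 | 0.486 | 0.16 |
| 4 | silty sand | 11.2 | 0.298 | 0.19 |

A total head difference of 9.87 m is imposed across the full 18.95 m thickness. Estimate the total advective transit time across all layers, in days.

101

With flow normal to the layers, continuity requires the same specific discharge q through every layer.
Σ(b_i/K_i) = 2.19/0.00805 + 2.21/113 + 3.35/0.486 + 11.2/0.298 = 316.5 d.
q = Δh / Σ(b_i/K_i) = 9.87 / 316.5 = 0.03118 m/day.
In each layer the seepage velocity is v_i = q/n_i, so the layer transit time is t_i = b_i·n_i / q:
  layer 1 (silt): t_1 = 2.19 × 0.16 / 0.03118 = 11.24 d
  layer 2 (karst limestone): t_2 = 2.21 × 0.06 / 0.03118 = 4.253 d
  layer 3 (weathered basalt): t_3 = 3.35 × 0.16 / 0.03118 = 17.19 d
  layer 4 (silty sand): t_4 = 11.2 × 0.19 / 0.03118 = 68.25 d
Total t = Σ t_i = 100.9 days.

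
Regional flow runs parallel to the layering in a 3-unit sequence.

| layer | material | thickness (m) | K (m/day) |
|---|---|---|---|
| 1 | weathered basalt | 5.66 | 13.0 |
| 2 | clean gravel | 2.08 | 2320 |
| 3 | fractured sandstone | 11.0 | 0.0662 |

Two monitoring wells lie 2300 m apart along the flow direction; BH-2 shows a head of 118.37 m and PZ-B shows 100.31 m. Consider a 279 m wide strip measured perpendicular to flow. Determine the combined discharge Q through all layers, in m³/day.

10700

Flow is parallel to layering, so each bed carries its own Darcy discharge and the transmissivities add.
Σ(K_i·b_i) = 13.0×5.66 + 2320×2.08 + 0.0662×11.0 = 4900 m²/day.
Hydraulic gradient i = (118.37 − 100.31) / 2300 = 18.06 / 2300 = 0.007852.
Q = Σ(K_i·b_i) · W · i = 4900 × 279 × 0.007852 = 10735 m³/day.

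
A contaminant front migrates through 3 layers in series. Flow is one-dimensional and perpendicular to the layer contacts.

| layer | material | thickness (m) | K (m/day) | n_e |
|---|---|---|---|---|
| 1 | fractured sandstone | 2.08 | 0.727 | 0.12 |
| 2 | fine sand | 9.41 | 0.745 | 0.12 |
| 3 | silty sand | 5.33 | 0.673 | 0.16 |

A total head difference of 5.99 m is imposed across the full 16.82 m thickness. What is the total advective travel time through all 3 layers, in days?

With flow normal to the layers, continuity requires the same specific discharge q through every layer.
Σ(b_i/K_i) = 2.08/0.727 + 9.41/0.745 + 5.33/0.673 = 23.41 d.
q = Δh / Σ(b_i/K_i) = 5.99 / 23.41 = 0.2559 m/day.
In each layer the seepage velocity is v_i = q/n_i, so the layer transit time is t_i = b_i·n_i / q:
  layer 1 (fractured sandstone): t_1 = 2.08 × 0.12 / 0.2559 = 0.9756 d
  layer 2 (fine sand): t_2 = 9.41 × 0.12 / 0.2559 = 4.413 d
  layer 3 (silty sand): t_3 = 5.33 × 0.16 / 0.2559 = 3.333 d
Total t = Σ t_i = 8.722 days.

8.72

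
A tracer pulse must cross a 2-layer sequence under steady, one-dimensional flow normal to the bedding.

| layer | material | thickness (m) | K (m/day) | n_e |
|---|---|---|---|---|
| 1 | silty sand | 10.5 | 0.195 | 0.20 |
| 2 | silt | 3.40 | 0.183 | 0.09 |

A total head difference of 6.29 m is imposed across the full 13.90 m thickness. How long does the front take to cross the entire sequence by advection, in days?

With flow normal to the layers, continuity requires the same specific discharge q through every layer.
Σ(b_i/K_i) = 10.5/0.195 + 3.40/0.183 = 72.43 d.
q = Δh / Σ(b_i/K_i) = 6.29 / 72.43 = 0.08685 m/day.
In each layer the seepage velocity is v_i = q/n_i, so the layer transit time is t_i = b_i·n_i / q:
  layer 1 (silty sand): t_1 = 10.5 × 0.20 / 0.08685 = 24.18 d
  layer 2 (silt): t_2 = 3.40 × 0.09 / 0.08685 = 3.523 d
Total t = Σ t_i = 27.70 days.

27.7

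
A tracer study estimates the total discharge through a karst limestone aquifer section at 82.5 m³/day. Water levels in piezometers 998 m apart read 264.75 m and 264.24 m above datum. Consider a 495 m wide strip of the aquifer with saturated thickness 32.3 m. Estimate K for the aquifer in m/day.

10.1

Cross-sectional area A = 495 × 32.3 = 15988 m².
Hydraulic gradient i = (264.75 − 264.24) / 998 = 0.51 / 998 = 0.0005110.
From Q = K·A·i, K = Q / (A·i) = 82.5 / (15988 × 0.0005110) = 10.10 m/day.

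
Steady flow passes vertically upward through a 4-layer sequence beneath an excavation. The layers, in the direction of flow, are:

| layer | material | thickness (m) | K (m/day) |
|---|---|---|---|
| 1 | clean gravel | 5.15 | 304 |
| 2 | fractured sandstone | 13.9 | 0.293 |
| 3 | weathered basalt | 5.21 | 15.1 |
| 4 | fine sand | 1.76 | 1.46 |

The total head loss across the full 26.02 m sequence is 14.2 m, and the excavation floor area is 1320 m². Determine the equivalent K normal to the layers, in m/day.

Flow is perpendicular to layering, so the layers act in series and the equivalent K is the thickness-weighted harmonic mean.
Total thickness L = 5.15 + 13.9 + 5.21 + 1.76 = 26.02 m.
Σ(b_i/K_i) = 5.15/304 + 13.9/0.293 + 5.21/15.1 + 1.76/1.46 = 49.01 d.
K_eq = L / Σ(b_i/K_i) = 26.02 / 49.01 = 0.5309 m/day.

0.531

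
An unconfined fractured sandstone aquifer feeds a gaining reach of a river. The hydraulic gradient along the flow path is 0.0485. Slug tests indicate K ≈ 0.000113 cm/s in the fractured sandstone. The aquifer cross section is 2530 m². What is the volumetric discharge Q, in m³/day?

12.0

Convert K: 0.000113 cm/s × 864 = 0.09763 m/day.
Hydraulic gradient i = 0.0485.
Darcy's law: Q = K · A · i = 0.09763 × 2530 × 0.04850 = 11.98 m³/day.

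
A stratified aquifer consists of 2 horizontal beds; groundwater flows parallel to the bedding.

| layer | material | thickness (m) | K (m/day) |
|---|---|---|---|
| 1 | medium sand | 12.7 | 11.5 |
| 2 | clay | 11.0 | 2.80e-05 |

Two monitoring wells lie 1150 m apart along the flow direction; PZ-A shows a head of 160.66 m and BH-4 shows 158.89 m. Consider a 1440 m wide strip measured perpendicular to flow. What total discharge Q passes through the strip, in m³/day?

Flow is parallel to layering, so each bed carries its own Darcy discharge and the transmissivities add.
Σ(K_i·b_i) = 11.5×12.7 + 2.80e-05×11.0 = 146.1 m²/day.
Hydraulic gradient i = (160.66 − 158.89) / 1150 = 1.77 / 1150 = 0.001539.
Q = Σ(K_i·b_i) · W · i = 146.1 × 1440 × 0.001539 = 323.7 m³/day.

324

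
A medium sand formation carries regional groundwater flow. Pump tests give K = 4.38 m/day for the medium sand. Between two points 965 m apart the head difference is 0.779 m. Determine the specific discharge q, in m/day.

Hydraulic gradient i = Δh / L = 0.779 / 965 = 0.0008073.
Specific discharge q = K · i = 4.380 × 0.0008073 = 0.003536 m/day.

0.00354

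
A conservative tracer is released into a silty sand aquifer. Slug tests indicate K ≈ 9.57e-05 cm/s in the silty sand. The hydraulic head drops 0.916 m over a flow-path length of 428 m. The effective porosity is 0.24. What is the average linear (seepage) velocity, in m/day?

Convert K: 9.57e-05 cm/s × 864 = 0.08268 m/day.
Hydraulic gradient i = Δh / L = 0.916 / 428 = 0.002140.
Darcy flux q = K · i = 0.08268 × 0.002140 = 0.0001770 m/day.
Seepage velocity v = q / n_e = 0.0001770 / 0.24 = 0.0007373 m/day.

0.000737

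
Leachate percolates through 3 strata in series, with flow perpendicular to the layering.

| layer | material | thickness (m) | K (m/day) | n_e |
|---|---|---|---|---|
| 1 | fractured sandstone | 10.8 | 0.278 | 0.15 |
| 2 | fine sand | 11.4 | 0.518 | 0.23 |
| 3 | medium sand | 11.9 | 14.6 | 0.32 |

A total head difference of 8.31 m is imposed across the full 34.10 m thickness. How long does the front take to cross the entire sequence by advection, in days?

59.7

With flow normal to the layers, continuity requires the same specific discharge q through every layer.
Σ(b_i/K_i) = 10.8/0.278 + 11.4/0.518 + 11.9/14.6 = 61.67 d.
q = Δh / Σ(b_i/K_i) = 8.31 / 61.67 = 0.1347 m/day.
In each layer the seepage velocity is v_i = q/n_i, so the layer transit time is t_i = b_i·n_i / q:
  layer 1 (fractured sandstone): t_1 = 10.8 × 0.15 / 0.1347 = 12.02 d
  layer 2 (fine sand): t_2 = 11.4 × 0.23 / 0.1347 = 19.46 d
  layer 3 (medium sand): t_3 = 11.9 × 0.32 / 0.1347 = 28.26 d
Total t = Σ t_i = 59.74 days.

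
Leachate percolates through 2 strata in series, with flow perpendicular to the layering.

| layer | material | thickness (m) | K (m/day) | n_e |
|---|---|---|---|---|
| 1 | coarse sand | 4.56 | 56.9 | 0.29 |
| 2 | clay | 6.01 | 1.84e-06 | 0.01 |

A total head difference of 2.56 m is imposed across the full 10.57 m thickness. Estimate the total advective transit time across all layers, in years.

With flow normal to the layers, continuity requires the same specific discharge q through every layer.
Σ(b_i/K_i) = 4.56/56.9 + 6.01/1.84e-06 = 3.266e+06 d.
q = Δh / Σ(b_i/K_i) = 2.56 / 3.266e+06 = 7.838e-07 m/day.
In each layer the seepage velocity is v_i = q/n_i, so the layer transit time is t_i = b_i·n_i / q:
  layer 1 (coarse sand): t_1 = 4.56 × 0.29 / 7.838e-07 = 1.687e+06 d
  layer 2 (clay): t_2 = 6.01 × 0.01 / 7.838e-07 = 76682 d
Total t = Σ t_i = 1.764e+06 days = 4829 years.

4830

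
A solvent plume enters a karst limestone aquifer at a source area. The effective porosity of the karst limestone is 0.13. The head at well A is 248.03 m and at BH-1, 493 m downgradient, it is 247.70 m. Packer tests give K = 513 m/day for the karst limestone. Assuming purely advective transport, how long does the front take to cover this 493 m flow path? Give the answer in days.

187

Hydraulic gradient i = (248.03 − 247.70) / 493 = 0.33 / 493 = 0.0006694.
Darcy flux q = K · i = 513.0 × 0.0006694 = 0.3434 m/day.
Seepage velocity v = q / n_e = 0.3434 / 0.13 = 2.641 m/day.
Travel time t = L / v = 493 / 2.641 = 186.6 days.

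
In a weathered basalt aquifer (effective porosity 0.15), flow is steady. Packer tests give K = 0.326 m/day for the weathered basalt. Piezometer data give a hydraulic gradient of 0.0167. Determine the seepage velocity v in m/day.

Hydraulic gradient i = 0.0167.
Darcy flux q = K · i = 0.3260 × 0.01670 = 0.005444 m/day.
Seepage velocity v = q / n_e = 0.005444 / 0.15 = 0.03629 m/day.

0.0363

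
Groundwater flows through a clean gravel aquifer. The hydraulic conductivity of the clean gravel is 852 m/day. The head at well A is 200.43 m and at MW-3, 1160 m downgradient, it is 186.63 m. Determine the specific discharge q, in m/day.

10.1

Hydraulic gradient i = (200.43 − 186.63) / 1160 = 13.8 / 1160 = 0.01190.
Specific discharge q = K · i = 852.0 × 0.01190 = 10.14 m/day.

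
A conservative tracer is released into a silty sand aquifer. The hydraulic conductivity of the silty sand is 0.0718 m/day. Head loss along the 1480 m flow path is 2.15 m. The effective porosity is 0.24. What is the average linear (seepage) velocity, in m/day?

0.000435

Hydraulic gradient i = Δh / L = 2.15 / 1480 = 0.001453.
Darcy flux q = K · i = 0.07180 × 0.001453 = 0.0001043 m/day.
Seepage velocity v = q / n_e = 0.0001043 / 0.24 = 0.0004346 m/day.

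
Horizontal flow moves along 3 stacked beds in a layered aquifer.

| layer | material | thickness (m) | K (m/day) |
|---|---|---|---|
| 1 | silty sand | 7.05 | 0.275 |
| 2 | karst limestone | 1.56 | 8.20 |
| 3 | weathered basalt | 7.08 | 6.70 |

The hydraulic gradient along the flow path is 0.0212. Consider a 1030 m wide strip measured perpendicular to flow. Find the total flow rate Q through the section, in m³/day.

Flow is parallel to layering, so each bed carries its own Darcy discharge and the transmissivities add.
Σ(K_i·b_i) = 0.275×7.05 + 8.20×1.56 + 6.70×7.08 = 62.17 m²/day.
Hydraulic gradient i = 0.0212.
Q = Σ(K_i·b_i) · W · i = 62.17 × 1030 × 0.02120 = 1357 m³/day.

1360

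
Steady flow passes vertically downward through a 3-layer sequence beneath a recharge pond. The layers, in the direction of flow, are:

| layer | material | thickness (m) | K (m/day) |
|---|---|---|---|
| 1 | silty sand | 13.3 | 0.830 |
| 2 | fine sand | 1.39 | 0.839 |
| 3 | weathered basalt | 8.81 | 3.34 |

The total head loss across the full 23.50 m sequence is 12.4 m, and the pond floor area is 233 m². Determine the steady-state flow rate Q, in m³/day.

142

Flow is perpendicular to layering, so the layers act in series and the equivalent K is the thickness-weighted harmonic mean.
Total thickness L = 13.3 + 1.39 + 8.81 = 23.50 m.
Σ(b_i/K_i) = 13.3/0.830 + 1.39/0.839 + 8.81/3.34 = 20.32 d.
K_eq = L / Σ(b_i/K_i) = 23.50 / 20.32 = 1.157 m/day.
Q = K_eq · A · (Δh/L) = 1.157 × 233 × (12.4/23.50) = 142.2 m³/day.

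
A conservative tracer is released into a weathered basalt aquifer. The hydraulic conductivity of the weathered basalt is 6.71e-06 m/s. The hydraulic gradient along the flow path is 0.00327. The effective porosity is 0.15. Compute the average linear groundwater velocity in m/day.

Convert K: 6.71e-06 m/s × 86400 = 0.5797 m/day.
Hydraulic gradient i = 0.00327.
Darcy flux q = K · i = 0.5797 × 0.003270 = 0.001896 m/day.
Seepage velocity v = q / n_e = 0.001896 / 0.15 = 0.01264 m/day.

0.0126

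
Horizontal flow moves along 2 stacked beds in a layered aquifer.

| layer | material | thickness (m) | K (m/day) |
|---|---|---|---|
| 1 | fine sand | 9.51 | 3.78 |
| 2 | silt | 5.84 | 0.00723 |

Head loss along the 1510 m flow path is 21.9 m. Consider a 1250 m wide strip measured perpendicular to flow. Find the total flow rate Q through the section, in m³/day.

652

Flow is parallel to layering, so each bed carries its own Darcy discharge and the transmissivities add.
Σ(K_i·b_i) = 3.78×9.51 + 0.00723×5.84 = 35.99 m²/day.
Hydraulic gradient i = Δh / L = 21.9 / 1510 = 0.01450.
Q = Σ(K_i·b_i) · W · i = 35.99 × 1250 × 0.01450 = 652.5 m³/day.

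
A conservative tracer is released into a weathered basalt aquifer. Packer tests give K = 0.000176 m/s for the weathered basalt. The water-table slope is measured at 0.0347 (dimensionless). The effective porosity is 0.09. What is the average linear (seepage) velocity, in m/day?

Convert K: 0.000176 m/s × 86400 = 15.21 m/day.
Hydraulic gradient i = 0.0347.
Darcy flux q = K · i = 15.21 × 0.03470 = 0.5277 m/day.
Seepage velocity v = q / n_e = 0.5277 / 0.09 = 5.863 m/day.

5.86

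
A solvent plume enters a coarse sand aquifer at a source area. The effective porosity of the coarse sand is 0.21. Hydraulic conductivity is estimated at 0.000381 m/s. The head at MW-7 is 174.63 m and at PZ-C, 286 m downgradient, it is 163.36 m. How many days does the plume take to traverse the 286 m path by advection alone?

46.3

Convert K: 0.000381 m/s × 86400 = 32.92 m/day.
Hydraulic gradient i = (174.63 − 163.36) / 286 = 11.27 / 286 = 0.03941.
Darcy flux q = K · i = 32.92 × 0.03941 = 1.297 m/day.
Seepage velocity v = q / n_e = 1.297 / 0.21 = 6.177 m/day.
Travel time t = L / v = 286 / 6.177 = 46.30 days.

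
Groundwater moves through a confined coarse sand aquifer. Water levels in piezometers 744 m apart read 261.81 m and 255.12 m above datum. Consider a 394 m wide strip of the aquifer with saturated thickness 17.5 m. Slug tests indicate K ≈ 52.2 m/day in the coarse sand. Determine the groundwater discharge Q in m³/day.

3240

Cross-sectional area A = 394 × 17.5 = 6895 m².
Hydraulic gradient i = (261.81 − 255.12) / 744 = 6.69 / 744 = 0.008992.
Darcy's law: Q = K · A · i = 52.20 × 6895 × 0.008992 = 3236 m³/day.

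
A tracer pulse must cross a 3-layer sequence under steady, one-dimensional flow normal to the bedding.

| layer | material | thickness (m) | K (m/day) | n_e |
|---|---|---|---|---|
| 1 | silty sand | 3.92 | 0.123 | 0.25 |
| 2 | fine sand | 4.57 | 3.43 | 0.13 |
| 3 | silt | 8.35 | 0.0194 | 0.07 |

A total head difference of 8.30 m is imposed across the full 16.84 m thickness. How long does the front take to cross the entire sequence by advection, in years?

With flow normal to the layers, continuity requires the same specific discharge q through every layer.
Σ(b_i/K_i) = 3.92/0.123 + 4.57/3.43 + 8.35/0.0194 = 463.6 d.
q = Δh / Σ(b_i/K_i) = 8.30 / 463.6 = 0.01790 m/day.
In each layer the seepage velocity is v_i = q/n_i, so the layer transit time is t_i = b_i·n_i / q:
  layer 1 (silty sand): t_1 = 3.92 × 0.25 / 0.01790 = 54.74 d
  layer 2 (fine sand): t_2 = 4.57 × 0.13 / 0.01790 = 33.18 d
  layer 3 (silt): t_3 = 8.35 × 0.07 / 0.01790 = 32.65 d
Total t = Σ t_i = 120.6 days = 0.3301 years.

0.330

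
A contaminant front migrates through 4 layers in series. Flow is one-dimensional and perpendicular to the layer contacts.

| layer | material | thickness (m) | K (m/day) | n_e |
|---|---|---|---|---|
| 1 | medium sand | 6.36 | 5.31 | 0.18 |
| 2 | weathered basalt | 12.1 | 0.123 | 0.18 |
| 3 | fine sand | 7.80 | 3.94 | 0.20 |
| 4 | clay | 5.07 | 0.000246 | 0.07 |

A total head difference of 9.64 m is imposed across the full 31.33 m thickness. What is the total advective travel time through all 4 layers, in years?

30.8

With flow normal to the layers, continuity requires the same specific discharge q through every layer.
Σ(b_i/K_i) = 6.36/5.31 + 12.1/0.123 + 7.80/3.94 + 5.07/0.000246 = 20711 d.
q = Δh / Σ(b_i/K_i) = 9.64 / 20711 = 0.0004654 m/day.
In each layer the seepage velocity is v_i = q/n_i, so the layer transit time is t_i = b_i·n_i / q:
  layer 1 (medium sand): t_1 = 6.36 × 0.18 / 0.0004654 = 2460 d
  layer 2 (weathered basalt): t_2 = 12.1 × 0.18 / 0.0004654 = 4679 d
  layer 3 (fine sand): t_3 = 7.80 × 0.20 / 0.0004654 = 3352 d
  layer 4 (clay): t_4 = 5.07 × 0.07 / 0.0004654 = 762.5 d
Total t = Σ t_i = 11253 days = 30.81 years.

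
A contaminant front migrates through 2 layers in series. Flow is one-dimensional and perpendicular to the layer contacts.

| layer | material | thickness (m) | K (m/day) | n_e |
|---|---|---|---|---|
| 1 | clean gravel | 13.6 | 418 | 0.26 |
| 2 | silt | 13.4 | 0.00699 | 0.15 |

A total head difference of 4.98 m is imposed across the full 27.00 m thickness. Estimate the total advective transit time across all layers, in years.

With flow normal to the layers, continuity requires the same specific discharge q through every layer.
Σ(b_i/K_i) = 13.6/418 + 13.4/0.00699 = 1917 d.
q = Δh / Σ(b_i/K_i) = 4.98 / 1917 = 0.002598 m/day.
In each layer the seepage velocity is v_i = q/n_i, so the layer transit time is t_i = b_i·n_i / q:
  layer 1 (clean gravel): t_1 = 13.6 × 0.26 / 0.002598 = 1361 d
  layer 2 (silt): t_2 = 13.4 × 0.15 / 0.002598 = 773.8 d
Total t = Σ t_i = 2135 days = 5.845 years.

5.85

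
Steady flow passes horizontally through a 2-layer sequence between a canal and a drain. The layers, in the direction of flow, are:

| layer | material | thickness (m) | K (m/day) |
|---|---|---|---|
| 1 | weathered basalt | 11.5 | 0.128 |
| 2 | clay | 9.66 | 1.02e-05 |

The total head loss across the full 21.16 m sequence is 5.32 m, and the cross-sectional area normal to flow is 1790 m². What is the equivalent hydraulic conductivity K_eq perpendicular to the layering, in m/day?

Flow is perpendicular to layering, so the layers act in series and the equivalent K is the thickness-weighted harmonic mean.
Total thickness L = 11.5 + 9.66 = 21.16 m.
Σ(b_i/K_i) = 11.5/0.128 + 9.66/1.02e-05 = 9.471e+05 d.
K_eq = L / Σ(b_i/K_i) = 21.16 / 9.471e+05 = 2.234e-05 m/day.

2.23e-05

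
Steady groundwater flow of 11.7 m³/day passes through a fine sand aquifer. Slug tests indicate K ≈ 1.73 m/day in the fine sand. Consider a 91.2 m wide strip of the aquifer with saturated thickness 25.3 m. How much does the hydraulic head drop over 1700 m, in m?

4.98

Cross-sectional area A = 91.2 × 25.3 = 2307 m².
From Q = K·A·i, i = Q / (K·A) = 11.7 / (1.730 × 2307) = 0.002931.
Head loss Δh = i · L = 0.002931 × 1700 = 4.983 m.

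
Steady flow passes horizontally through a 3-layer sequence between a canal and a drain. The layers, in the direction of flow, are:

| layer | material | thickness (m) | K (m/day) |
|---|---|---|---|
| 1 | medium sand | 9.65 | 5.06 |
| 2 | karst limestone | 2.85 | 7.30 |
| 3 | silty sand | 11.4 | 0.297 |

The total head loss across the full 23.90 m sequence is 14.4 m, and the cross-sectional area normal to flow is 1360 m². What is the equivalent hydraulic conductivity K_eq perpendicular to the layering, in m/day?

Flow is perpendicular to layering, so the layers act in series and the equivalent K is the thickness-weighted harmonic mean.
Total thickness L = 9.65 + 2.85 + 11.4 = 23.90 m.
Σ(b_i/K_i) = 9.65/5.06 + 2.85/7.30 + 11.4/0.297 = 40.68 d.
K_eq = L / Σ(b_i/K_i) = 23.90 / 40.68 = 0.5875 m/day.

0.587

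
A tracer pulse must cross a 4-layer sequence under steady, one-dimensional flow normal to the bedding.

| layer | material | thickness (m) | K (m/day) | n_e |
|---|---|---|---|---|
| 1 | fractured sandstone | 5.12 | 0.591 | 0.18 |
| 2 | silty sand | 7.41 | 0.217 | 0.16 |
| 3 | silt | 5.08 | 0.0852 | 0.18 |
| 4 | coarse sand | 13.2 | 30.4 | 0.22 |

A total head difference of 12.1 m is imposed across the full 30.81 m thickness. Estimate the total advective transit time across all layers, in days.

50.4

With flow normal to the layers, continuity requires the same specific discharge q through every layer.
Σ(b_i/K_i) = 5.12/0.591 + 7.41/0.217 + 5.08/0.0852 + 13.2/30.4 = 102.9 d.
q = Δh / Σ(b_i/K_i) = 12.1 / 102.9 = 0.1176 m/day.
In each layer the seepage velocity is v_i = q/n_i, so the layer transit time is t_i = b_i·n_i / q:
  layer 1 (fractured sandstone): t_1 = 5.12 × 0.18 / 0.1176 = 7.835 d
  layer 2 (silty sand): t_2 = 7.41 × 0.16 / 0.1176 = 10.08 d
  layer 3 (silt): t_3 = 5.08 × 0.18 / 0.1176 = 7.774 d
  layer 4 (coarse sand): t_4 = 13.2 × 0.22 / 0.1176 = 24.69 d
Total t = Σ t_i = 50.38 days.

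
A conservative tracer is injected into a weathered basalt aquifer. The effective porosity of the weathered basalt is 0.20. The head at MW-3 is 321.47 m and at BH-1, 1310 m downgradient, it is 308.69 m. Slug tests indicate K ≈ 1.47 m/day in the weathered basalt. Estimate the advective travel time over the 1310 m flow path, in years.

50.0

Hydraulic gradient i = (321.47 − 308.69) / 1310 = 12.78 / 1310 = 0.009756.
Darcy flux q = K · i = 1.470 × 0.009756 = 0.01434 m/day.
Seepage velocity v = q / n_e = 0.01434 / 0.20 = 0.07170 m/day.
Travel time t = L / v = 1310 / 0.07170 = 18269 days = 50.02 years.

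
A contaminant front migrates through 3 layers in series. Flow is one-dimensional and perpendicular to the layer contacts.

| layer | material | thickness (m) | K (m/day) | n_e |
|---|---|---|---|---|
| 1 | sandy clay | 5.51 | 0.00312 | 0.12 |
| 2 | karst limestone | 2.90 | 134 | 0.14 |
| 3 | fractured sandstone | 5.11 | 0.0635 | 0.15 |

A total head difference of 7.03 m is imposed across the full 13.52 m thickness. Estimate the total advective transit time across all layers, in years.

1.32

With flow normal to the layers, continuity requires the same specific discharge q through every layer.
Σ(b_i/K_i) = 5.51/0.00312 + 2.90/134 + 5.11/0.0635 = 1847 d.
q = Δh / Σ(b_i/K_i) = 7.03 / 1847 = 0.003807 m/day.
In each layer the seepage velocity is v_i = q/n_i, so the layer transit time is t_i = b_i·n_i / q:
  layer 1 (sandy clay): t_1 = 5.51 × 0.12 / 0.003807 = 173.7 d
  layer 2 (karst limestone): t_2 = 2.90 × 0.14 / 0.003807 = 106.6 d
  layer 3 (fractured sandstone): t_3 = 5.11 × 0.15 / 0.003807 = 201.3 d
Total t = Σ t_i = 481.6 days = 1.319 years.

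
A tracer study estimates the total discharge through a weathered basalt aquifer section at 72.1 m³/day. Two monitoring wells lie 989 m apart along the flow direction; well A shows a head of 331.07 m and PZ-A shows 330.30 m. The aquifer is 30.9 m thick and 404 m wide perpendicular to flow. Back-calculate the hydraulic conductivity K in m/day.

7.42

Cross-sectional area A = 404 × 30.9 = 12484 m².
Hydraulic gradient i = (331.07 − 330.30) / 989 = 0.77 / 989 = 0.0007786.
From Q = K·A·i, K = Q / (A·i) = 72.1 / (12484 × 0.0007786) = 7.418 m/day.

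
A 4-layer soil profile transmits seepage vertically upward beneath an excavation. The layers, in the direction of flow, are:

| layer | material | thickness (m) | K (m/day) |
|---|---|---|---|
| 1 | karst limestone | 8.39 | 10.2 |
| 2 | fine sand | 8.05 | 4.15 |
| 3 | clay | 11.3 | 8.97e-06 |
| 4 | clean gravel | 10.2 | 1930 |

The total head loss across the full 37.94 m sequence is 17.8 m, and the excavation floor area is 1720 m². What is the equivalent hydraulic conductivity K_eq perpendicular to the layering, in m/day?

Flow is perpendicular to layering, so the layers act in series and the equivalent K is the thickness-weighted harmonic mean.
Total thickness L = 8.39 + 8.05 + 11.3 + 10.2 = 37.94 m.
Σ(b_i/K_i) = 8.39/10.2 + 8.05/4.15 + 11.3/8.97e-06 + 10.2/1930 = 1.260e+06 d.
K_eq = L / Σ(b_i/K_i) = 37.94 / 1.260e+06 = 3.012e-05 m/day.

3.01e-05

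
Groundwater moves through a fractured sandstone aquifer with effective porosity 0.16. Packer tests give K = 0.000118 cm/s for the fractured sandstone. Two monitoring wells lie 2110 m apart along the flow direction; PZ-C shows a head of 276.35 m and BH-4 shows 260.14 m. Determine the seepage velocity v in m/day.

0.00490

Convert K: 0.000118 cm/s × 864 = 0.1020 m/day.
Hydraulic gradient i = (276.35 − 260.14) / 2110 = 16.21 / 2110 = 0.007682.
Darcy flux q = K · i = 0.1020 × 0.007682 = 0.0007832 m/day.
Seepage velocity v = q / n_e = 0.0007832 / 0.16 = 0.004895 m/day.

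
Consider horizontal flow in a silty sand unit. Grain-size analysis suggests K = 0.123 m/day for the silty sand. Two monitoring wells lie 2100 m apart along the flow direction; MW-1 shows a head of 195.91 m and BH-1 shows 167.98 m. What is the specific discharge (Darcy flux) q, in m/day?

0.00164

Hydraulic gradient i = (195.91 − 167.98) / 2100 = 27.93 / 2100 = 0.01330.
Specific discharge q = K · i = 0.1230 × 0.01330 = 0.001636 m/day.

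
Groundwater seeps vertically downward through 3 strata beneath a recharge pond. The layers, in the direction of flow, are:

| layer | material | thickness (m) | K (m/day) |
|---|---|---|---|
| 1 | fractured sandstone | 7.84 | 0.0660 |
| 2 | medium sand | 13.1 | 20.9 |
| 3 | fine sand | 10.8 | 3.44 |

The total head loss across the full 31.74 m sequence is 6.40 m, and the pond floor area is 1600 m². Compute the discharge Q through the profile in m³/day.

83.6

Flow is perpendicular to layering, so the layers act in series and the equivalent K is the thickness-weighted harmonic mean.
Total thickness L = 7.84 + 13.1 + 10.8 = 31.74 m.
Σ(b_i/K_i) = 7.84/0.0660 + 13.1/20.9 + 10.8/3.44 = 122.6 d.
K_eq = L / Σ(b_i/K_i) = 31.74 / 122.6 = 0.2590 m/day.
Q = K_eq · A · (Δh/L) = 0.2590 × 1600 × (6.40/31.74) = 83.55 m³/day.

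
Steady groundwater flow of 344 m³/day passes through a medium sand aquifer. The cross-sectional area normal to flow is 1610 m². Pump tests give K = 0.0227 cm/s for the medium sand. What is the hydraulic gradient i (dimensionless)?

Convert K: 0.0227 cm/s × 864 = 19.61 m/day.
From Q = K·A·i, i = Q / (K·A) = 344 / (19.61 × 1610) = 0.01089.

0.0109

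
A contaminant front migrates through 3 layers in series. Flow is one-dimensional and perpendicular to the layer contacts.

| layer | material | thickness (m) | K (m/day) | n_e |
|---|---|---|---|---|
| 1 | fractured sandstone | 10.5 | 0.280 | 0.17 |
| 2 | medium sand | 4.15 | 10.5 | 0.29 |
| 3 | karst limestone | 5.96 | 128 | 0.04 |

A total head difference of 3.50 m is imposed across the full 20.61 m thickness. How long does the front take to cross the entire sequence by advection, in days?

35.0

With flow normal to the layers, continuity requires the same specific discharge q through every layer.
Σ(b_i/K_i) = 10.5/0.280 + 4.15/10.5 + 5.96/128 = 37.94 d.
q = Δh / Σ(b_i/K_i) = 3.50 / 37.94 = 0.09225 m/day.
In each layer the seepage velocity is v_i = q/n_i, so the layer transit time is t_i = b_i·n_i / q:
  layer 1 (fractured sandstone): t_1 = 10.5 × 0.17 / 0.09225 = 19.35 d
  layer 2 (medium sand): t_2 = 4.15 × 0.29 / 0.09225 = 13.05 d
  layer 3 (karst limestone): t_3 = 5.96 × 0.04 / 0.09225 = 2.584 d
Total t = Σ t_i = 34.98 days.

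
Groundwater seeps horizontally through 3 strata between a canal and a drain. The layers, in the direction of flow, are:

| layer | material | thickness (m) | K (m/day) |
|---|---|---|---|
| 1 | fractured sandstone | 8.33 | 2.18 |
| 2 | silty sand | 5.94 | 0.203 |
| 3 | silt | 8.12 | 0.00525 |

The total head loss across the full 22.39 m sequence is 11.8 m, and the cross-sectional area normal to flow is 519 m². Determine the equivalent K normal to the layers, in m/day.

Flow is perpendicular to layering, so the layers act in series and the equivalent K is the thickness-weighted harmonic mean.
Total thickness L = 8.33 + 5.94 + 8.12 = 22.39 m.
Σ(b_i/K_i) = 8.33/2.18 + 5.94/0.203 + 8.12/0.00525 = 1580 d.
K_eq = L / Σ(b_i/K_i) = 22.39 / 1580 = 0.01417 m/day.

0.0142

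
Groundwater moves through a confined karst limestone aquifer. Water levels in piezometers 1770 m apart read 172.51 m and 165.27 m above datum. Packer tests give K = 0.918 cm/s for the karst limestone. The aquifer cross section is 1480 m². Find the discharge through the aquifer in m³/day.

Convert K: 0.918 cm/s × 864 = 793.2 m/day.
Hydraulic gradient i = (172.51 − 165.27) / 1770 = 7.24 / 1770 = 0.004090.
Darcy's law: Q = K · A · i = 793.2 × 1480 × 0.004090 = 4802 m³/day.

4800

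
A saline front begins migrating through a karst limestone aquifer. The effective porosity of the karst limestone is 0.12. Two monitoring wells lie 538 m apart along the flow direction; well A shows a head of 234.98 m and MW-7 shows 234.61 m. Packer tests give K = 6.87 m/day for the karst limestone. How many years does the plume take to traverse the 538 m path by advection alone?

Hydraulic gradient i = (234.98 − 234.61) / 538 = 0.37 / 538 = 0.0006877.
Darcy flux q = K · i = 6.870 × 0.0006877 = 0.004725 m/day.
Seepage velocity v = q / n_e = 0.004725 / 0.12 = 0.03937 m/day.
Travel time t = L / v = 538 / 0.03937 = 13664 days = 37.41 years.

37.4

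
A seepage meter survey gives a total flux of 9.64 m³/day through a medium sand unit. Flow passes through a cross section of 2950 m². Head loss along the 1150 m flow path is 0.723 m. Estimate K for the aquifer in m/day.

5.20

Hydraulic gradient i = Δh / L = 0.723 / 1150 = 0.0006287.
From Q = K·A·i, K = Q / (A·i) = 9.64 / (2950 × 0.0006287) = 5.198 m/day.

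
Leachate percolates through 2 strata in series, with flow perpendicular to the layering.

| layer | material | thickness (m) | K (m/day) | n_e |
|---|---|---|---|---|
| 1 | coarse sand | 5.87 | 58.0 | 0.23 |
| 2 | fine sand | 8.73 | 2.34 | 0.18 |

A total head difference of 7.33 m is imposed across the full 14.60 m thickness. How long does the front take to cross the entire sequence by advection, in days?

1.53

With flow normal to the layers, continuity requires the same specific discharge q through every layer.
Σ(b_i/K_i) = 5.87/58.0 + 8.73/2.34 = 3.832 d.
q = Δh / Σ(b_i/K_i) = 7.33 / 3.832 = 1.913 m/day.
In each layer the seepage velocity is v_i = q/n_i, so the layer transit time is t_i = b_i·n_i / q:
  layer 1 (coarse sand): t_1 = 5.87 × 0.23 / 1.913 = 0.7058 d
  layer 2 (fine sand): t_2 = 8.73 × 0.18 / 1.913 = 0.8215 d
Total t = Σ t_i = 1.527 days.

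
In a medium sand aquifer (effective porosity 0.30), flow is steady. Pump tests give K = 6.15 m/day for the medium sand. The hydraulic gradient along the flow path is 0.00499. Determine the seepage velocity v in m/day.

0.102

Hydraulic gradient i = 0.00499.
Darcy flux q = K · i = 6.150 × 0.004990 = 0.03069 m/day.
Seepage velocity v = q / n_e = 0.03069 / 0.30 = 0.1023 m/day.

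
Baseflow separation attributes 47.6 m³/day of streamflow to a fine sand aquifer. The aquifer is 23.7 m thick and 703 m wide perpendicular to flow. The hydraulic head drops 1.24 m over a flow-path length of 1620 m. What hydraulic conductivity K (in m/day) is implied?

Cross-sectional area A = 703 × 23.7 = 16661 m².
Hydraulic gradient i = Δh / L = 1.24 / 1620 = 0.0007654.
From Q = K·A·i, K = Q / (A·i) = 47.6 / (16661 × 0.0007654) = 3.732 m/day.

3.73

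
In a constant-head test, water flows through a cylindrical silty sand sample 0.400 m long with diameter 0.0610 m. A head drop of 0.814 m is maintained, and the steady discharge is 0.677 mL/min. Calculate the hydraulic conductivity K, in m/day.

0.164

Cross-sectional area A = π·(d/2)² = π × (0.0610/2)² = 0.002922 m².
Convert discharge: 0.677 mL/min = 1.128e-08 m³/s.
Darcy's law rearranged: K = Q·L / (A·Δh) = 1.128e-08 × 0.400 / (0.002922 × 0.814) = 1.897e-06 m/s = 0.1639 m/day.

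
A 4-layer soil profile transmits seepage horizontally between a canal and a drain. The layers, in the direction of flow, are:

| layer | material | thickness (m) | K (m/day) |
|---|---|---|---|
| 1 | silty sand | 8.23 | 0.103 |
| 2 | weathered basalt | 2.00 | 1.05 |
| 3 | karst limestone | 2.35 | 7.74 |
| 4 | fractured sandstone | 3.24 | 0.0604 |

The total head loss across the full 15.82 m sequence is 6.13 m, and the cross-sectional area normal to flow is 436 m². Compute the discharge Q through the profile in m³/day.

Flow is perpendicular to layering, so the layers act in series and the equivalent K is the thickness-weighted harmonic mean.
Total thickness L = 8.23 + 2.00 + 2.35 + 3.24 = 15.82 m.
Σ(b_i/K_i) = 8.23/0.103 + 2.00/1.05 + 2.35/7.74 + 3.24/0.0604 = 135.8 d.
K_eq = L / Σ(b_i/K_i) = 15.82 / 135.8 = 0.1165 m/day.
Q = K_eq · A · (Δh/L) = 0.1165 × 436 × (6.13/15.82) = 19.69 m³/day.

19.7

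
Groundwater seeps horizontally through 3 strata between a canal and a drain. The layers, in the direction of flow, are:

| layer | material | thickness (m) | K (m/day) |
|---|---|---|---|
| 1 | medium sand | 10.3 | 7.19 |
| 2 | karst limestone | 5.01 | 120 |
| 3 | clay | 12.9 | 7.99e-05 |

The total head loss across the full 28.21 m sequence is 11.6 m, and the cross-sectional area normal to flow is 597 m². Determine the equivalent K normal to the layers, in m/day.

Flow is perpendicular to layering, so the layers act in series and the equivalent K is the thickness-weighted harmonic mean.
Total thickness L = 10.3 + 5.01 + 12.9 = 28.21 m.
Σ(b_i/K_i) = 10.3/7.19 + 5.01/120 + 12.9/7.99e-05 = 1.615e+05 d.
K_eq = L / Σ(b_i/K_i) = 28.21 / 1.615e+05 = 0.0001747 m/day.

0.000175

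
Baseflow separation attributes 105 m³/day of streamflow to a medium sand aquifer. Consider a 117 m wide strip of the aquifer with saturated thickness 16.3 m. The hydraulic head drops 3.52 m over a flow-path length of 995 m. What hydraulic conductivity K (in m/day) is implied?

15.6

Cross-sectional area A = 117 × 16.3 = 1907 m².
Hydraulic gradient i = Δh / L = 3.52 / 995 = 0.003538.
From Q = K·A·i, K = Q / (A·i) = 105 / (1907 × 0.003538) = 15.56 m/day.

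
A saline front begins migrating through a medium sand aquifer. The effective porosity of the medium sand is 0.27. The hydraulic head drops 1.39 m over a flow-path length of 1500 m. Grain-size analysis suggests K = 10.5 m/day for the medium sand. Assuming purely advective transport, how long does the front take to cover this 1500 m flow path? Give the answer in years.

114

Hydraulic gradient i = Δh / L = 1.39 / 1500 = 0.0009267.
Darcy flux q = K · i = 10.50 × 0.0009267 = 0.009730 m/day.
Seepage velocity v = q / n_e = 0.009730 / 0.27 = 0.03604 m/day.
Travel time t = L / v = 1500 / 0.03604 = 41624 days = 114.0 years.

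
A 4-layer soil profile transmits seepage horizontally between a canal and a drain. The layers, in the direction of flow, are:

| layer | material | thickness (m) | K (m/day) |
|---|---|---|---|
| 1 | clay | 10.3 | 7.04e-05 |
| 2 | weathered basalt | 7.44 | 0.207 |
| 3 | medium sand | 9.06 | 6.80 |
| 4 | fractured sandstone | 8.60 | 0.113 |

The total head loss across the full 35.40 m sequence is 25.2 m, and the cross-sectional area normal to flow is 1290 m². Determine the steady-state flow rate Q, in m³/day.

Flow is perpendicular to layering, so the layers act in series and the equivalent K is the thickness-weighted harmonic mean.
Total thickness L = 10.3 + 7.44 + 9.06 + 8.60 = 35.40 m.
Σ(b_i/K_i) = 10.3/7.04e-05 + 7.44/0.207 + 9.06/6.80 + 8.60/0.113 = 1.464e+05 d.
K_eq = L / Σ(b_i/K_i) = 35.40 / 1.464e+05 = 0.0002418 m/day.
Q = K_eq · A · (Δh/L) = 0.0002418 × 1290 × (25.2/35.40) = 0.2220 m³/day.

0.222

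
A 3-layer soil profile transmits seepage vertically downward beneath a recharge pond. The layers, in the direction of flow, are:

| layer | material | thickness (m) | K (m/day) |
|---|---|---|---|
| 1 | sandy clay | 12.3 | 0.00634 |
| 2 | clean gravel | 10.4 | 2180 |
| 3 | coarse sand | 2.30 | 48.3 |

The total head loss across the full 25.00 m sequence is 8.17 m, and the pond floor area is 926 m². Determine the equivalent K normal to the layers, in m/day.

Flow is perpendicular to layering, so the layers act in series and the equivalent K is the thickness-weighted harmonic mean.
Total thickness L = 12.3 + 10.4 + 2.30 = 25.00 m.
Σ(b_i/K_i) = 12.3/0.00634 + 10.4/2180 + 2.30/48.3 = 1940 d.
K_eq = L / Σ(b_i/K_i) = 25.00 / 1940 = 0.01289 m/day.

0.0129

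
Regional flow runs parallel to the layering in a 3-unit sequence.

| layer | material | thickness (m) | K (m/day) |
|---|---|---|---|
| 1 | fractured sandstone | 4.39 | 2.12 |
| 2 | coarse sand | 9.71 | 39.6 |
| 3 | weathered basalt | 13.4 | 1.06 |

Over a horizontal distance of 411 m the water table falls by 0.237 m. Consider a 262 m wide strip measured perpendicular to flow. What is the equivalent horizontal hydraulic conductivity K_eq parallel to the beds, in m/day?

Flow is parallel to layering, so each bed carries its own Darcy discharge and the transmissivities add.
Σ(K_i·b_i) = 2.12×4.39 + 39.6×9.71 + 1.06×13.4 = 408.0 m²/day.
Total thickness b = 27.50 m, so K_eq = Σ(K_i·b_i)/b = 14.84 m/day.

14.8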